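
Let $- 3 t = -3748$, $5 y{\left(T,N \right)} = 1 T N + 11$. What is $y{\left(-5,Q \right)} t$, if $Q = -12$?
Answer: $\frac{266108}{15} \approx 17741.0$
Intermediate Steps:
$y{\left(T,N \right)} = \frac{11}{5} + \frac{N T}{5}$ ($y{\left(T,N \right)} = \frac{1 T N + 11}{5} = \frac{T N + 11}{5} = \frac{N T + 11}{5} = \frac{11 + N T}{5} = \frac{11}{5} + \frac{N T}{5}$)
$t = \frac{3748}{3}$ ($t = \left(- \frac{1}{3}\right) \left(-3748\right) = \frac{3748}{3} \approx 1249.3$)
$y{\left(-5,Q \right)} t = \left(\frac{11}{5} + \frac{1}{5} \left(-12\right) \left(-5\right)\right) \frac{3748}{3} = \left(\frac{11}{5} + 12\right) \frac{3748}{3} = \frac{71}{5} \cdot \frac{3748}{3} = \frac{266108}{15}$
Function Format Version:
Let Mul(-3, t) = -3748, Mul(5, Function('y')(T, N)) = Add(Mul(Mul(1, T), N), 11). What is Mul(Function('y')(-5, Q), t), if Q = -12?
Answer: Rational(266108, 15) ≈ 17741.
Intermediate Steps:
Function('y')(T, N) = Add(Rational(11, 5), Mul(Rational(1, 5), N, T)) (Function('y')(T, N) = Mul(Rational(1, 5), Add(Mul(Mul(1, T), N), 11)) = Mul(Rational(1, 5), Add(Mul(T, N), 11)) = Mul(Rational(1, 5), Add(Mul(N, T), 11)) = Mul(Rational(1, 5), Add(11, Mul(N, T))) = Add(Rational(11, 5), Mul(Rational(1, 5), N, T)))
t = Rational(3748, 3) (t = Mul(Rational(-1, 3), -3748) = Rational(3748, 3) ≈ 1249.3)
Mul(Function('y')(-5, Q), t) = Mul(Add(Rational(11, 5), Mul(Rational(1, 5), -12, -5)), Rational(3748, 3)) = Mul(Add(Rational(11, 5), 12), Rational(3748, 3)) = Mul(Rational(71, 5), Rational(3748, 3)) = Rational(266108, 15)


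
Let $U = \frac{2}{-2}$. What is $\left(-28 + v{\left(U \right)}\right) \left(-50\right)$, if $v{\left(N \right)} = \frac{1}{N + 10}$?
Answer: $\frac{12550}{9} \approx 1394.4$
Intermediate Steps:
$U = -1$ ($U = 2 \left(- \frac{1}{2}\right) = -1$)
$v{\left(N \right)} = \frac{1}{10 + N}$
$\left(-28 + v{\left(U \right)}\right) \left(-50\right) = \left(-28 + \frac{1}{10 - 1}\right) \left(-50\right) = \left(-28 + \frac{1}{9}\right) \left(-50\right) = \left(- \frac{251}{9}\right) \left(-50\right) = \frac{12550}{9}$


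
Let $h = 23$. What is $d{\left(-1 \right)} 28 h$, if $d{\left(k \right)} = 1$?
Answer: $644$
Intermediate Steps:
$d{\left(-1 \right)} 28 h = 1 \cdot 28 \cdot 23 = 28 \cdot 23 = 644$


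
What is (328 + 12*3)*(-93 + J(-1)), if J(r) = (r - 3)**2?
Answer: -28028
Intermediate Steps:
J(r) = (-3 + r)**2
(328 + 12*3)*(-93 + J(-1)) = (328 + 12*3)*(-93 + (-3 - 1)**2) = (328 + 36)*(-93 + (-4)**2) = 364*(-93 + 16) = 364*(-77) = -28028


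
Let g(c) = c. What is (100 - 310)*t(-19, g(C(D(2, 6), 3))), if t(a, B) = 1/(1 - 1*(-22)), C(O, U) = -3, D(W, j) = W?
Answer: -210/23 ≈ -9.1304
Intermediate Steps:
t(a, B) = 1/23 (t(a, B) = 1/(1 + 22) = 1/23)
(100 - 310)*t(-19, g(C(D(2, 6), 3))) = (100 - 310)*(1/23) = -210*1/23 = -210/23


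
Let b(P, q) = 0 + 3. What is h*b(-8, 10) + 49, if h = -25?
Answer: -26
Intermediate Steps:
b(P, q) = 3
h*b(-8, 10) + 49 = -25*3 + 49 = -75 + 49 = -26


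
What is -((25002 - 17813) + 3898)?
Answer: -11087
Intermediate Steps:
-((25002 - 17813) + 3898) = -(7189 + 3898) = -1*11087 = -11087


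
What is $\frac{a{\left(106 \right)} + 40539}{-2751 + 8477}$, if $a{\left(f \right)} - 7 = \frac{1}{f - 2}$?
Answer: $\frac{4216785}{595504} \approx 7.081$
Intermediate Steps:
$a{\left(f \right)} = 7 + \frac{1}{-2 + f}$ ($a{\left(f \right)} = 7 + \frac{1}{f - 2} = 7 + \frac{1}{-2 + f}$)
$\frac{a{\left(106 \right)} + 40539}{-2751 + 8477} = \frac{\frac{-13 + 7 \cdot 106}{-2 + 106} + 40539}{-2751 + 8477} = \frac{\frac{-13 + 742}{104} + 40539}{5726} = \left(\frac{1}{104} \cdot 729 + 40539\right) \frac{1}{5726} = \left(\frac{729}{104} + 40539\right) \frac{1}{5726} = \frac{4216785}{104} \cdot \frac{1}{5726} = \frac{4216785}{595504}$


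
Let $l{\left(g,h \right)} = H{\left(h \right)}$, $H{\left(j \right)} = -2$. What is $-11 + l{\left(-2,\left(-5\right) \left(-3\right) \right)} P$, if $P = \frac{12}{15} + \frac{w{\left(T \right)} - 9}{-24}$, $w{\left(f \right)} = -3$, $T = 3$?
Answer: $- \frac{68}{5} \approx -13.6$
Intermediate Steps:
$l{\left(g,h \right)} = -2$
$P = \frac{13}{10}$ ($P = \frac{12}{15} + \frac{-3 - 9}{-24} = 12 \cdot \frac{1}{15} - - \frac{1}{2} = \frac{4}{5} + \frac{1}{2} = \frac{13}{10} \approx 1.3$)
$-11 + l{\left(-2,\left(-5\right) \left(-3\right) \right)} P = -11 - \frac{13}{5} = - \frac{68}{5}$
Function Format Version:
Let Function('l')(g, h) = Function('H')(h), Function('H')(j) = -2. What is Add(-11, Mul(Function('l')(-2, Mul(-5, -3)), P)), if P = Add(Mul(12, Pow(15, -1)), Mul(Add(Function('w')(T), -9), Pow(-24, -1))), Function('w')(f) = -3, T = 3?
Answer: Rational(-68, 5) ≈ -13.600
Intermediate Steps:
Function('l')(g, h) = -2
P = Rational(13, 10) (P = Add(Mul(12, Pow(15, -1)), Mul(Add(-3, -9), Pow(-24, -1))) = Add(Mul(12, Rational(1, 15)), Mul(-12, Rational(-1, 24))) = Add(Rational(4, 5), Rational(1, 2)) = Rational(13, 10) ≈ 1.3000)
Add(-11, Mul(Function('l')(-2, Mul(-5, -3)), P)) = Add(-11, Mul(-2, Rational(13, 10))) = Add(-11, Rational(-13, 5)) = Rational(-68, 5)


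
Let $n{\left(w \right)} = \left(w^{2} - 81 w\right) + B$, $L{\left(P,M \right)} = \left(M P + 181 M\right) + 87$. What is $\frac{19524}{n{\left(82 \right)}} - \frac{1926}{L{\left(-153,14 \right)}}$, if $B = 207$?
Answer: $\frac{8795382}{138431} \approx 63.536$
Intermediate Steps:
$L{\left(P,M \right)} = 87 + 181 M + M P$ ($L{\left(P,M \right)} = \left(181 M + M P\right) + 87 = 87 + 181 M + M P$)
$n{\left(w \right)} = 207 + w^{2} - 81 w$ ($n{\left(w \right)} = \left(w^{2} - 81 w\right) + 207 = 207 + w^{2} - 81 w$)
$\frac{19524}{n{\left(82 \right)}} - \frac{1926}{L{\left(-153,14 \right)}} = \frac{19524}{207 + 82^{2} - 6642} - \frac{1926}{87 + 181 \cdot 14 + 14 \left(-153\right)} = \frac{19524}{207 + 6724 - 6642} - \frac{1926}{87 + 2534 - 2142} = \frac{19524}{289} - \frac{1926}{479} = \frac{8795382}{138431}$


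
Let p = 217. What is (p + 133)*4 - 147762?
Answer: -146362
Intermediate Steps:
(p + 133)*4 - 147762 = (217 + 133)*4 - 147762 = 350*4 - 147762 = 1400 - 147762 = -146362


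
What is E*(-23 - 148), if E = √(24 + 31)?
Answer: -171*√55 ≈ -1268.2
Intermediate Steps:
E = √55 ≈ 7.4162
E*(-23 - 148) = √55*(-23 - 148) = √55*(-171) = -171*√55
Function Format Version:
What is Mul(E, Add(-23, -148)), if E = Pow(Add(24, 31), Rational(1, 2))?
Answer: Mul(-171, Pow(55, Rational(1, 2))) ≈ -1268.2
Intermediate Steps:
E = Pow(55, Rational(1, 2)) ≈ 7.4162
Mul(E, Add(-23, -148)) = Mul(Pow(55, Rational(1, 2)), Add(-23, -148)) = Mul(Pow(55, Rational(1, 2)), -171) = Mul(-171, Pow(55, Rational(1, 2)))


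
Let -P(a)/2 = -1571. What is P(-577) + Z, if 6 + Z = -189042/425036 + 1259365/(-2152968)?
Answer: 717194133759133/228772226712 ≈ 3135.0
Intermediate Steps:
Z = -1608202569971/228772226712 (Z = -6 + (-189042/425036 + 1259365/(-2152968)) = -6 + (-189042*1/425036 + 1259365*(-1/2152968)) = -6 + (-94521/212518 - 1259365/2152968) = -6 - 235569209699/228772226712 = -1608202569971/228772226712 ≈ -7.0297)
P(a) = 3142 (P(a) = -2*(-1571) = 3142)
P(-577) + Z = 3142 - 1608202569971/228772226712 = 717194133759133/228772226712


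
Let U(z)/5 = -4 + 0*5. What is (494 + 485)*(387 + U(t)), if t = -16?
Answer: 359293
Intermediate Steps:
U(z) = -20 (U(z) = 5*(-4 + 0*5) = 5*(-4 + 0) = 5*(-4) = -20)
(494 + 485)*(387 + U(t)) = (494 + 485)*(387 - 20) = 979*367 = 359293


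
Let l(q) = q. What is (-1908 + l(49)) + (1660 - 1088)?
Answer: -1287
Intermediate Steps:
(-1908 + l(49)) + (1660 - 1088) = (-1908 + 49) + (1660 - 1088) = -1859 + 572 = -1287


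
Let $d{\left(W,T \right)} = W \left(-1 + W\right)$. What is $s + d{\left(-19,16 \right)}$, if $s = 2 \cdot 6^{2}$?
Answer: $452$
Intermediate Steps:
$s = 72$ ($s = 2 \cdot 36 = 72$)
$s + d{\left(-19,16 \right)} = 72 - 19 \left(-1 - 19\right) = 72 - -380 = 72 + 380 = 452$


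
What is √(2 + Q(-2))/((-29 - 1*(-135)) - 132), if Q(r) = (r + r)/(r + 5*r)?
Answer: -√21/78 ≈ -0.058751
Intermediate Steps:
Q(r) = ⅓ (Q(r) = (2*r)/((6*r)) = (2*r)*(1/(6*r)) = ⅓)
√(2 + Q(-2))/((-29 - 1*(-135)) - 132) = √(2 + ⅓)/((-29 - 1*(-135)) - 132) = √(7/3)/((-29 + 135) - 132) = (√21/3)/(106 - 132) = (√21/3)/(-26) = (√21/3)*(-1/26) = -√21/78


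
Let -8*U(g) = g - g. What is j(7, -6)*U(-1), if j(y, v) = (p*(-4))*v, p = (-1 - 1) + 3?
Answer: 0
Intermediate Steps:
U(g) = 0 (U(g) = -(g - g)/8 = -⅛*0 = 0)
p = 1 (p = -2 + 3 = 1)
j(y, v) = -4*v (j(y, v) = (1*(-4))*v = -4*v)
j(7, -6)*U(-1) = -4*(-6)*0 = 24*0 = 0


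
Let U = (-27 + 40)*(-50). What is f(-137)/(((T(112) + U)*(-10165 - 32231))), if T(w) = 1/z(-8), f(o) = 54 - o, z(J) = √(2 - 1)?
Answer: 191/27515004 ≈ 6.9417e-6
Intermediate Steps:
z(J) = 1 (z(J) = √1 = 1)
U = -650 (U = 13*(-50) = -650)
T(w) = 1 (T(w) = 1/1 = 1)
f(-137)/(((T(112) + U)*(-10165 - 32231))) = (54 - 1*(-137))/(((1 - 650)*(-10165 - 32231))) = (54 + 137)/((-649*(-42396))) = 191/27515004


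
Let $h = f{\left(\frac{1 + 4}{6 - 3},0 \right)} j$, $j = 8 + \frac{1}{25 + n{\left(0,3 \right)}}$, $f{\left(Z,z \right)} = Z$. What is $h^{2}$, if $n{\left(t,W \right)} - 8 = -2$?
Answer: $\frac{172225}{961} \approx 179.21$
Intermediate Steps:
$n{\left(t,W \right)} = 6$ ($n{\left(t,W \right)} = 8 - 2 = 6$)
$j = \frac{249}{31}$ ($j = 8 + \frac{1}{25 + 6} = 8 + \frac{1}{31} = \frac{249}{31} \approx 8.0323$)
$h = \frac{415}{31}$ ($h = \frac{1 + 4}{6 - 3} \cdot \frac{249}{31} = \frac{5}{3} \cdot \frac{249}{31} = \frac{415}{31} \approx 13.387$)
$h^{2} = \left(\frac{415}{31}\right)^{2} = \frac{172225}{961}$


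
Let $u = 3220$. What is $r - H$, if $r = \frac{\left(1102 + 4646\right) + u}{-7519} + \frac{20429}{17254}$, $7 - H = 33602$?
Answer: $\frac{4358373161249}{129732826} \approx 33595.0$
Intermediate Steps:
$H = -33595$ ($H = 7 - 33602 = -33595$)
$r = - \frac{1128221}{129732826}$ ($r = \frac{\left(1102 + 4646\right) + 3220}{-7519} + \frac{20429}{17254} = \left(5748 + 3220\right) \left(- \frac{1}{7519}\right) + 20429 \cdot \frac{1}{17254} = 8968 \left(- \frac{1}{7519}\right) + \frac{20429}{17254} = - \frac{8968}{7519} + \frac{20429}{17254} = - \frac{1128221}{129732826} \approx -0.0086965$)
$r - H = - \frac{1128221}{129732826} - -33595 = - \frac{1128221}{129732826} + 33595 = \frac{4358373161249}{129732826}$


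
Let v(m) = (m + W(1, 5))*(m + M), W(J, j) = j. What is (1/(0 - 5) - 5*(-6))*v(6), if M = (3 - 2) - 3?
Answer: 6556/5 ≈ 1311.2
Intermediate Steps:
M = -2 (M = 1 - 3 = -2)
v(m) = (-2 + m)*(5 + m) (v(m) = (m + 5)*(m - 2) = (5 + m)*(-2 + m) = (-2 + m)*(5 + m))
(1/(0 - 5) - 5*(-6))*v(6) = (1/(0 - 5) - 5*(-6))*(-10 + 6² + 3*6) = (1/(-5) + 30)*(-10 + 36 + 18) = (-⅕ + 30)*44 = (149/5)*44 = 6556/5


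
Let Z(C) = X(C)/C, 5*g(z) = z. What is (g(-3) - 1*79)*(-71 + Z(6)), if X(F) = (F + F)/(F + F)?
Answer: 16915/3 ≈ 5638.3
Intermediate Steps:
X(F) = 1 (X(F) = (2*F)/((2*F)) = (2*F)*(1/(2*F)) = 1)
g(z) = z/5
Z(C) = 1/C
(g(-3) - 1*79)*(-71 + Z(6)) = ((⅕)*(-3) - 1*79)*(-71 + 1/6) = (-⅗ - 79)*(-71 + ⅙) = -398/5*(-425/6) = 16915/3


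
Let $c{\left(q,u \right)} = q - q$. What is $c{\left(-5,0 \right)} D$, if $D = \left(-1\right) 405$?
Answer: $0$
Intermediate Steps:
$D = -405$
$c{\left(q,u \right)} = 0$
$c{\left(-5,0 \right)} D = 0 \left(-405\right) = 0$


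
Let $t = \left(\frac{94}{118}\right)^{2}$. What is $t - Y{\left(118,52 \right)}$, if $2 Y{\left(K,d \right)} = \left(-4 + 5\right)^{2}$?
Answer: $\frac{937}{6962} \approx 0.13459$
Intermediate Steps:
$Y{\left(K,d \right)} = \frac{1}{2}$ ($Y{\left(K,d \right)} = \frac{\left(-4 + 5\right)^{2}}{2} = \frac{1^{2}}{2} = \frac{1}{2} \cdot 1 = \frac{1}{2}$)
$t = \frac{2209}{3481}$ ($t = \left(94 \cdot \frac{1}{118}\right)^{2} = \left(\frac{47}{59}\right)^{2} = \frac{2209}{3481} \approx 0.63459$)
$t - Y{\left(118,52 \right)} = \frac{2209}{3481} - \frac{1}{2} = \frac{937}{6962}$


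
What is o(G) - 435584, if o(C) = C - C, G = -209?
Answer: -435584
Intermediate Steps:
o(C) = 0
o(G) - 435584 = 0 - 435584 = -435584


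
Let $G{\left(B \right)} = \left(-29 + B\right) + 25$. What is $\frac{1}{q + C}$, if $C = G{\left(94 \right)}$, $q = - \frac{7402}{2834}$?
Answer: $\frac{1417}{123829} \approx 0.011443$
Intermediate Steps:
$q = - \frac{3701}{1417}$ ($q = \left(-7402\right) \frac{1}{2834} = - \frac{3701}{1417} \approx -2.6119$)
$G{\left(B \right)} = -4 + B$
$C = 90$ ($C = -4 + 94 = 90$)
$\frac{1}{q + C} = \frac{1}{- \frac{3701}{1417} + 90} = \frac{1}{\frac{123829}{1417}} = \frac{1417}{123829}$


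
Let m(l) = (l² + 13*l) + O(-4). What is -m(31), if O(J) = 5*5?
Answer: -1389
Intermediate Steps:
O(J) = 25
m(l) = 25 + l² + 13*l (m(l) = (l² + 13*l) + 25 = 25 + l² + 13*l)
-m(31) = -(25 + 31² + 13*31) = -(25 + 961 + 403) = -1*1389 = -1389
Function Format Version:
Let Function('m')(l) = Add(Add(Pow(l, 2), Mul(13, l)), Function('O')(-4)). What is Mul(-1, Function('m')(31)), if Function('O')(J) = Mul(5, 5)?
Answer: -1389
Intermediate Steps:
Function('O')(J) = 25
Function('m')(l) = Add(25, Pow(l, 2), Mul(13, l)) (Function('m')(l) = Add(Add(Pow(l, 2), Mul(13, l)), 25) = Add(25, Pow(l, 2), Mul(13, l)))
Mul(-1, Function('m')(31)) = Mul(-1, Add(25, Pow(31, 2), Mul(13, 31))) = Mul(-1, Add(25, 961, 403)) = Mul(-1, 1389) = -1389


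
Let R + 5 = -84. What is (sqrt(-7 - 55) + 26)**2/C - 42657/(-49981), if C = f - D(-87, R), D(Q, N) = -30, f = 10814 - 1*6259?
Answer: 226270679/229162885 + 52*I*sqrt(62)/4585 ≈ 0.98738 + 0.089302*I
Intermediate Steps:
R = -89 (R = -5 - 84 = -89)
f = 4555 (f = 10814 - 6259 = 4555)
C = 4585 (C = 4555 - 1*(-30) = 4555 + 30 = 4585)
(sqrt(-7 - 55) + 26)**2/C - 42657/(-49981) = (sqrt(-7 - 55) + 26)**2/4585 - 42657/(-49981) = (sqrt(-62) + 26)**2*(1/4585) - 42657*(-1/49981) = (I*sqrt(62) + 26)**2*(1/4585) + 42657/49981 = (26 + I*sqrt(62))**2*(1/4585) + 42657/49981 = (26 + I*sqrt(62))**2/4585 + 42657/49981 = 42657/49981 + (26 + I*sqrt(62))**2/4585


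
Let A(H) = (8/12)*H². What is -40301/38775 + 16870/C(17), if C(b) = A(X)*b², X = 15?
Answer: -2428698/3735325 ≈ -0.65020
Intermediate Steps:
A(H) = 2*H²/3 (A(H) = (8*(1/12))*H² = 2*H²/3)
C(b) = 150*b² (C(b) = ((⅔)*15²)*b² = ((⅔)*225)*b² = 150*b²)
-40301/38775 + 16870/C(17) = -40301/38775 + 16870/((150*17²)) = -40301*1/38775 + 16870/((150*289)) = -40301/38775 + 16870/43350 = -40301/38775 + 16870*(1/43350) = -40301/38775 + 1687/4335 = -2428698/3735325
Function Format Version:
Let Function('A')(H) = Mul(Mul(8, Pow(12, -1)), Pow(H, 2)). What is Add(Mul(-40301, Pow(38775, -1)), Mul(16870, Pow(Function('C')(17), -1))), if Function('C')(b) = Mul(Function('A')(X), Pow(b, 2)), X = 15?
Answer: Rational(-2428698, 3735325) ≈ -0.65020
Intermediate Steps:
Function('A')(H) = Mul(Rational(2, 3), Pow(H, 2)) (Function('A')(H) = Mul(Mul(8, Rational(1, 12)), Pow(H, 2)) = Mul(Rational(2, 3), Pow(H, 2)))
Function('C')(b) = Mul(150, Pow(b, 2)) (Function('C')(b) = Mul(Mul(Rational(2, 3), Pow(15, 2)), Pow(b, 2)) = Mul(Mul(Rational(2, 3), 225), Pow(b, 2)) = Mul(150, Pow(b, 2)))
Add(Mul(-40301, Pow(38775, -1)), Mul(16870, Pow(Function('C')(17), -1))) = Add(Mul(-40301, Pow(38775, -1)), Mul(16870, Pow(Mul(150, Pow(17, 2)), -1))) = Add(Mul(-40301, Rational(1, 38775)), Mul(16870, Pow(Mul(150, 289), -1))) = Add(Rational(-40301, 38775), Mul(16870, Pow(43350, -1))) = Add(Rational(-40301, 38775), Mul(16870, Rational(1, 43350))) = Add(Rational(-40301, 38775), Rational(1687, 4335)) = Rational(-2428698, 3735325)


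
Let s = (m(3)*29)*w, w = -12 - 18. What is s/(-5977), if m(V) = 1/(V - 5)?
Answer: -435/5977 ≈ -0.072779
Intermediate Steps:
w = -30
m(V) = 1/(-5 + V)
s = 435 (s = (29/(-5 + 3))*(-30) = (29/(-2))*(-30) = -½*29*(-30) = -29/2*(-30) = 435)
s/(-5977) = 435/(-5977) = 435*(-1/5977) = -435/5977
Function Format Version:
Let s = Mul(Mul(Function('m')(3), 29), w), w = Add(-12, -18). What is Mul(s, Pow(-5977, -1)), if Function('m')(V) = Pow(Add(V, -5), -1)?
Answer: Rational(-435, 5977) ≈ -0.072779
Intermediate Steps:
w = -30
Function('m')(V) = Pow(Add(-5, V), -1)
s = 435 (s = Mul(Mul(Pow(Add(-5, 3), -1), 29), -30) = Mul(Mul(Pow(-2, -1), 29), -30) = Mul(Mul(Rational(-1, 2), 29), -30) = Mul(Rational(-29, 2), -30) = 435)
Mul(s, Pow(-5977, -1)) = Mul(435, Pow(-5977, -1)) = Mul(435, Rational(-1, 5977)) = Rational(-435, 5977)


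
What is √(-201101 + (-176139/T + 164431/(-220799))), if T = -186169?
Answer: I*√339799496808581283243251179/41105929031 ≈ 448.44*I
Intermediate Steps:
√(-201101 + (-176139/T + 164431/(-220799))) = √(-201101 + (-176139/(-186169) + 164431/(-220799))) = √(-201101 + (-176139*(-1/186169) + 164431*(-1/220799))) = √(-201101 + (176139/186169 - 164431/220799)) = √(-201101 + 8279360222/41105929031) = √(-8266435154702909/41105929031) = I*√339799496808581283243251179/41105929031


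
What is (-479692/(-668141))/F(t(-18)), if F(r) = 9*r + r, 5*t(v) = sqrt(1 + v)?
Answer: -239846*I*sqrt(17)/11358397 ≈ -0.087064*I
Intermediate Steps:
t(v) = sqrt(1 + v)/5
F(r) = 10*r
(-479692/(-668141))/F(t(-18)) = (-479692/(-668141))/((10*(sqrt(1 - 18)/5))) = (-479692*(-1/668141))/((10*(sqrt(-17)/5))) = 479692/(668141*((10*((I*sqrt(17))/5)))) = 479692/(668141*((10*(I*sqrt(17)/5)))) = 479692/(668141*((2*I*sqrt(17)))) = 479692*(-I*sqrt(17)/34)/668141 = -239846*I*sqrt(17)/11358397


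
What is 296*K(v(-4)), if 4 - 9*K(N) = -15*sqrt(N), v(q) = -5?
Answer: 1184/9 + 1480*I*sqrt(5)/3 ≈ 131.56 + 1103.1*I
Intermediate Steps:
K(N) = 4/9 + 5*sqrt(N)/3 (K(N) = 4/9 - (-5)*sqrt(N)/3 = 4/9 + 5*sqrt(N)/3)
296*K(v(-4)) = 296*(4/9 + 5*sqrt(-5)/3) = 296*(4/9 + 5*(I*sqrt(5))/3) = 296*(4/9 + 5*I*sqrt(5)/3) = 1184/9 + 1480*I*sqrt(5)/3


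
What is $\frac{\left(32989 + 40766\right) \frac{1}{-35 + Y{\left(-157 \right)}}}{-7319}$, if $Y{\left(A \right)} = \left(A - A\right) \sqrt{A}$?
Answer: $\frac{14751}{51233} \approx 0.28792$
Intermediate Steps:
$Y{\left(A \right)} = 0$ ($Y{\left(A \right)} = 0 \sqrt{A} = 0$)
$\frac{\left(32989 + 40766\right) \frac{1}{-35 + Y{\left(-157 \right)}}}{-7319} = \frac{\left(32989 + 40766\right) \frac{1}{-35 + 0}}{-7319} = \frac{73755}{-35} \left(- \frac{1}{7319}\right) = 73755 \left(- \frac{1}{35}\right) \left(- \frac{1}{7319}\right) = \left(- \frac{14751}{7}\right) \left(- \frac{1}{7319}\right) = \frac{14751}{51233}$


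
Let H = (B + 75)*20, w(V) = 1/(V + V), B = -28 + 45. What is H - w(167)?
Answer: 614559/334 ≈ 1840.0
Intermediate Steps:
B = 17
w(V) = 1/(2*V)
H = 1840 (H = (17 + 75)*20 = 92*20 = 1840)
H - w(167) = 1840 - 1/(2*167) = 1840 - 1*1/334 = 1840 - 1/334 = 614559/334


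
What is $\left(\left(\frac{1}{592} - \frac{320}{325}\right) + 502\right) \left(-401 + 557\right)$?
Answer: $\frac{57837411}{740} \approx 78159.0$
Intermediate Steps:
$\left(\left(\frac{1}{592} - \frac{320}{325}\right) + 502\right) \left(-401 + 557\right) = \left(\left(\frac{1}{592} - 320 \cdot \frac{1}{325}\right) + 502\right) 156 = \left(\left(\frac{1}{592} - \frac{64}{65}\right) + 502\right) 156 = \left(- \frac{37823}{38480} + 502\right) 156 = \frac{19279137}{38480} \cdot 156 = \frac{57837411}{740}$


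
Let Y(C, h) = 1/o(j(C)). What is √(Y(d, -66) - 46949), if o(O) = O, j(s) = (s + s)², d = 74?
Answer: I*√1028370895/148 ≈ 216.68*I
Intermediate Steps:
j(s) = 4*s² (j(s) = (2*s)² = 4*s²)
Y(C, h) = 1/(4*C²)
√(Y(d, -66) - 46949) = √((¼)/74² - 46949) = √((¼)*(1/5476) - 46949) = √(1/21904 - 46949) = √(-1028370895/21904) = I*√1028370895/148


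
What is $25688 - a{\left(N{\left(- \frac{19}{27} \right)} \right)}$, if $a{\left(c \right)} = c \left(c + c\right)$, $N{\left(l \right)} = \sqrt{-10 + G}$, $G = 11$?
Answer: $25686$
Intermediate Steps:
$N{\left(l \right)} = 1$ ($N{\left(l \right)} = \sqrt{-10 + 11} = \sqrt{1} = 1$)
$a{\left(c \right)} = 2 c^{2}$ ($a{\left(c \right)} = c 2 c = 2 c^{2}$)
$25688 - a{\left(N{\left(- \frac{19}{27} \right)} \right)} = 25688 - 2 \cdot 1^{2} = 25688 - 2 \cdot 1 = 25688 - 2 = 25686$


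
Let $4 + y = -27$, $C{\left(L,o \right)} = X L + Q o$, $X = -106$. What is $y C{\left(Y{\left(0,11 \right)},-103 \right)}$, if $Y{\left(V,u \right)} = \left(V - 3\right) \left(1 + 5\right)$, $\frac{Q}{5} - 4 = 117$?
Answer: $1872617$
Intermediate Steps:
$Q = 605$ ($Q = 20 + 5 \cdot 117 = 20 + 585 = 605$)
$Y{\left(V,u \right)} = -18 + 6 V$ ($Y{\left(V,u \right)} = \left(-3 + V\right) 6 = -18 + 6 V$)
$C{\left(L,o \right)} = - 106 L + 605 o$
$y = -31$ ($y = -4 - 27 = -31$)
$y C{\left(Y{\left(0,11 \right)},-103 \right)} = - 31 \left(- 106 \left(-18 + 6 \cdot 0\right) + 605 \left(-103\right)\right) = - 31 \left(- 106 \left(-18 + 0\right) - 62315\right) = - 31 \left(\left(-106\right) \left(-18\right) - 62315\right) = - 31 \left(1908 - 62315\right) = \left(-31\right) \left(-60407\right) = 1872617$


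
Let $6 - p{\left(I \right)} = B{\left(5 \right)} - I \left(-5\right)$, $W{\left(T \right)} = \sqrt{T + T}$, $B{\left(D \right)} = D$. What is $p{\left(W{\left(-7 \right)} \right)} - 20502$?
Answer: $-20501 - 5 i \sqrt{14} \approx -20501.0 - 18.708 i$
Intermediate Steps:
$W{\left(T \right)} = \sqrt{2} \sqrt{T}$ ($W{\left(T \right)} = \sqrt{2 T} = \sqrt{2} \sqrt{T}$)
$p{\left(I \right)} = 1 - 5 I$ ($p{\left(I \right)} = 6 - \left(5 - I \left(-5\right)\right) = 6 - \left(5 - - 5 I\right) = 6 - \left(5 + 5 I\right) = 1 - 5 I$)
$p{\left(W{\left(-7 \right)} \right)} - 20502 = \left(1 - 5 \sqrt{2} \sqrt{-7}\right) - 20502 = \left(1 - 5 \sqrt{2} i \sqrt{7}\right) - 20502 = \left(1 - 5 i \sqrt{14}\right) - 20502 = -20501 - 5 i \sqrt{14}$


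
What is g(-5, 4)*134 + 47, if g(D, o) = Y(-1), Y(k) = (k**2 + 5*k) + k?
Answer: -623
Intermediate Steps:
Y(k) = k**2 + 6*k
g(D, o) = -5 (g(D, o) = -(6 - 1) = -1*5 = -5)
g(-5, 4)*134 + 47 = -5*134 + 47 = -670 + 47 = -623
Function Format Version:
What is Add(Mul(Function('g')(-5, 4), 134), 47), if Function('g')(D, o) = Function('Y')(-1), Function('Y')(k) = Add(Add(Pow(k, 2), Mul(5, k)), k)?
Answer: -623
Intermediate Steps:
Function('Y')(k) = Add(Pow(k, 2), Mul(6, k))
Function('g')(D, o) = -5 (Function('g')(D, o) = Mul(-1, Add(6, -1)) = Mul(-1, 5) = -5)
Add(Mul(Function('g')(-5, 4), 134), 47) = Add(Mul(-5, 134), 47) = Add(-670, 47) = -623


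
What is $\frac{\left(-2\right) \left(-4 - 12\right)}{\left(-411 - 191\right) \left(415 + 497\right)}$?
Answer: $- \frac{1}{17157} \approx -5.8285 \cdot 10^{-5}$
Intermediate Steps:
$\frac{\left(-2\right) \left(-4 - 12\right)}{\left(-411 - 191\right) \left(415 + 497\right)} = \frac{\left(-2\right) \left(-16\right)}{\left(-602\right) 912} = \frac{32}{-549024} = 32 \left(- \frac{1}{549024}\right) = - \frac{1}{17157}$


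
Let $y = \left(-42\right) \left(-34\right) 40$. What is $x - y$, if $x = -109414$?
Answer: $-166534$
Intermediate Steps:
$y = 57120$ ($y = 1428 \cdot 40 = 57120$)
$x - y = -109414 - 57120 = -166534$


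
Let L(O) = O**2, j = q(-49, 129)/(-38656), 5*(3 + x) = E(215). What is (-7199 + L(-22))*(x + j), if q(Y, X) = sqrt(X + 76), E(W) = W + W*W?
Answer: -62348775 + 6715*sqrt(205)/38656 ≈ -6.2349e+7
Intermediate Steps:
E(W) = W + W**2
x = 9285 (x = -3 + (215*(1 + 215))/5 = -3 + (215*216)/5 = -3 + (1/5)*46440 = -3 + 9288 = 9285)
q(Y, X) = sqrt(76 + X)
j = -sqrt(205)/38656 (j = sqrt(76 + 129)/(-38656) = sqrt(205)*(-1/38656) = -sqrt(205)/38656 ≈ -0.00037039)
(-7199 + L(-22))*(x + j) = (-7199 + (-22)**2)*(9285 - sqrt(205)/38656) = (-7199 + 484)*(9285 - sqrt(205)/38656) = -6715*(9285 - sqrt(205)/38656) = -62348775 + 6715*sqrt(205)/38656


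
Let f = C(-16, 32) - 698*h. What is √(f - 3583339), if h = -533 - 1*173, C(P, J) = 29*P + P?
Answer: I*√3091031 ≈ 1758.1*I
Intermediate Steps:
C(P, J) = 30*P
h = -706 (h = -533 - 173 = -706)
f = 492308 (f = 30*(-16) - 698*(-706) = -480 + 492788 = 492308)
√(f - 3583339) = √(492308 - 3583339) = √(-3091031) = I*√3091031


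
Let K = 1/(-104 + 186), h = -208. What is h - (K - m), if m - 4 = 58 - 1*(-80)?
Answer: -5413/82 ≈ -66.012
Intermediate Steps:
K = 1/82 ≈ 0.012195
m = 142 (m = 4 + (58 - 1*(-80)) = 4 + (58 + 80) = 4 + 138 = 142)
h - (K - m) = -208 - (1/82 - 1*142) = -208 - (1/82 - 142) = -208 - 1*(-11643/82) = -208 + 11643/82 = -5413/82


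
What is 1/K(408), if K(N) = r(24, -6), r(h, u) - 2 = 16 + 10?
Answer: 1/28 ≈ 0.035714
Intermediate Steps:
r(h, u) = 28 (r(h, u) = 2 + (16 + 10) = 2 + 26 = 28)
K(N) = 28
1/K(408) = 1/28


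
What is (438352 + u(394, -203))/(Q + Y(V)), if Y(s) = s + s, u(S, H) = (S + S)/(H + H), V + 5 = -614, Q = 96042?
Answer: 324763/70238 ≈ 4.6237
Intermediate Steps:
V = -619 (V = -5 - 614 = -619)
u(S, H) = S/H (u(S, H) = (2*S)/((2*H)) = (2*S)*(1/(2*H)) = S/H)
Y(s) = 2*s
(438352 + u(394, -203))/(Q + Y(V)) = (438352 + 394/(-203))/(96042 + 2*(-619)) = (438352 + 394*(-1/203))/(96042 - 1238) = (438352 - 394/203)/94804 = (88985062/203)*(1/94804) = 324763/70238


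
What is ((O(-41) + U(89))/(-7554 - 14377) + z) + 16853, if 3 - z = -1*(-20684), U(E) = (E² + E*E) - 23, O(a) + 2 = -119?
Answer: -83967566/21931 ≈ -3828.7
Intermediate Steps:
O(a) = -121 (O(a) = -2 - 119 = -121)
U(E) = -23 + 2*E² (U(E) = (E² + E²) - 23 = 2*E² - 23 = -23 + 2*E²)
z = -20681 (z = 3 - (-1)*(-20684) = 3 - 1*20684 = 3 - 20684 = -20681)
((O(-41) + U(89))/(-7554 - 14377) + z) + 16853 = ((-121 + (-23 + 2*89²))/(-7554 - 14377) - 20681) + 16853 = ((-121 + (-23 + 2*7921))/(-21931) - 20681) + 16853 = ((-121 + (-23 + 15842))*(-1/21931) - 20681) + 16853 = ((-121 + 15819)*(-1/21931) - 20681) + 16853 = (15698*(-1/21931) - 20681) + 16853 = (-15698/21931 - 20681) + 16853 = -453570709/21931 + 16853 = -83967566/21931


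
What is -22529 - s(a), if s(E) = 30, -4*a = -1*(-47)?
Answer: -22559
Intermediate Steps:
a = -47/4 (a = -(-1)*(-47)/4 = -¼*47 = -47/4 ≈ -11.750)
-22529 - s(a) = -22529 - 1*30 = -22529 - 30 = -22559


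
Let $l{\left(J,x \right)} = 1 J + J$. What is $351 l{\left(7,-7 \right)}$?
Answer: $4914$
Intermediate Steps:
$l{\left(J,x \right)} = 2 J$ ($l{\left(J,x \right)} = J + J = 2 J$)
$351 l{\left(7,-7 \right)} = 351 \cdot 2 \cdot 7 = 351 \cdot 14 = 4914$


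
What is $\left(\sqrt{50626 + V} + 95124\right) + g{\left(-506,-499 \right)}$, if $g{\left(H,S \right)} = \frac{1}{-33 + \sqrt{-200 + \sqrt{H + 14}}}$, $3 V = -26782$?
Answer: $95124 - \frac{1}{33 - \sqrt{-200 + 2 i \sqrt{123}}} + \frac{2 \sqrt{93822}}{3} \approx 95328.0 - 0.011436 i$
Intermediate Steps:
$V = - \frac{26782}{3}$ ($V = \frac{1}{3} \left(-26782\right) = - \frac{26782}{3} \approx -8927.3$)
$g{\left(H,S \right)} = \frac{1}{-33 + \sqrt{-200 + \sqrt{14 + H}}}$
$\left(\sqrt{50626 + V} + 95124\right) + g{\left(-506,-499 \right)} = \left(\sqrt{50626 - \frac{26782}{3}} + 95124\right) + \frac{1}{-33 + \sqrt{-200 + \sqrt{14 - 506}}} = \left(\sqrt{\frac{125096}{3}} + 95124\right) + \frac{1}{-33 + \sqrt{-200 + \sqrt{-492}}} = \left(\frac{2 \sqrt{93822}}{3} + 95124\right) + \frac{1}{-33 + \sqrt{-200 + 2 i \sqrt{123}}} = \left(95124 + \frac{2 \sqrt{93822}}{3}\right) + \frac{1}{-33 + \sqrt{-200 + 2 i \sqrt{123}}} = 95124 + \frac{1}{-33 + \sqrt{-200 + 2 i \sqrt{123}}} + \frac{2 \sqrt{93822}}{3}$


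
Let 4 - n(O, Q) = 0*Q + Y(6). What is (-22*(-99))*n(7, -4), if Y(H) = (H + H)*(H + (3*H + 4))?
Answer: -723096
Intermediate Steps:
Y(H) = 2*H*(4 + 4*H) (Y(H) = (2*H)*(H + (4 + 3*H)) = (2*H)*(4 + 4*H) = 2*H*(4 + 4*H))
n(O, Q) = -332 (n(O, Q) = 4 - (0*Q + 8*6*(1 + 6)) = 4 - (0 + 8*6*7) = 4 - (0 + 336) = 4 - 1*336 = 4 - 336 = -332)
(-22*(-99))*n(7, -4) = -22*(-99)*(-332) = 2178*(-332) = -723096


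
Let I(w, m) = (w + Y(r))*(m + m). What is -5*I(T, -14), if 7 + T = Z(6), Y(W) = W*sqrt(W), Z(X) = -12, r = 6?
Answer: -2660 + 840*sqrt(6) ≈ -602.43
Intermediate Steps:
Y(W) = W**(3/2)
T = -19 (T = -7 - 12 = -19)
I(w, m) = 2*m*(w + 6*sqrt(6)) (I(w, m) = (w + 6**(3/2))*(m + m) = (w + 6*sqrt(6))*(2*m) = 2*m*(w + 6*sqrt(6)))
-5*I(T, -14) = -10*(-14)*(-19 + 6*sqrt(6)) = -5*(532 - 168*sqrt(6)) = -2660 + 840*sqrt(6)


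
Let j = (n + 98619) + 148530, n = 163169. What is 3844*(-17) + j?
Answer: 344970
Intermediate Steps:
j = 410318 (j = (163169 + 98619) + 148530 = 261788 + 148530 = 410318)
3844*(-17) + j = 3844*(-17) + 410318 = -65348 + 410318 = 344970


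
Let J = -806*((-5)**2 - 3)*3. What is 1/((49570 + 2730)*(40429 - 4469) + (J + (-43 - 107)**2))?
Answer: 1/1880677304 ≈ 5.3172e-10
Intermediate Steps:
J = -53196 (J = -806*(25 - 3)*3 = -17732*3 = -806*66 = -53196)
1/((49570 + 2730)*(40429 - 4469) + (J + (-43 - 107)**2)) = 1/((49570 + 2730)*(40429 - 4469) + (-53196 + (-43 - 107)**2)) = 1/(52300*35960 + (-53196 + (-150)**2)) = 1/(1880708000 + (-53196 + 22500)) = 1/(1880708000 - 30696) = 1/1880677304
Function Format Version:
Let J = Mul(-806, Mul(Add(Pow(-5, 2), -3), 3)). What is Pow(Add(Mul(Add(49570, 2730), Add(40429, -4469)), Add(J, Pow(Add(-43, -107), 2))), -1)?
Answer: Rational(1, 1880677304) ≈ 5.3172e-10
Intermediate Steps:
J = -53196 (J = Mul(-806, Mul(Add(25, -3), 3)) = Mul(-806, Mul(22, 3)) = Mul(-806, 66) = -53196)
Pow(Add(Mul(Add(49570, 2730), Add(40429, -4469)), Add(J, Pow(Add(-43, -107), 2))), -1) = Pow(Add(Mul(Add(49570, 2730), Add(40429, -4469)), Add(-53196, Pow(Add(-43, -107), 2))), -1) = Pow(Add(Mul(52300, 35960), Add(-53196, Pow(-150, 2))), -1) = Pow(Add(1880708000, Add(-53196, 22500)), -1) = Pow(Add(1880708000, -30696), -1) = Pow(1880677304, -1) = Rational(1, 1880677304)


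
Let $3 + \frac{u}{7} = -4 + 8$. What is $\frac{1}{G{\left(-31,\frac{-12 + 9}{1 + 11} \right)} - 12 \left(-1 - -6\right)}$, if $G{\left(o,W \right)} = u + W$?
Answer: $- \frac{4}{213} \approx -0.018779$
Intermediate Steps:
$u = 7$ ($u = -21 + 7 \left(-4 + 8\right) = -21 + 7 \cdot 4 = -21 + 28 = 7$)
$G{\left(o,W \right)} = 7 + W$
$\frac{1}{G{\left(-31,\frac{-12 + 9}{1 + 11} \right)} - 12 \left(-1 - -6\right)} = \frac{1}{\left(7 + \frac{-12 + 9}{1 + 11}\right) - 12 \left(-1 - -6\right)} = \frac{1}{\left(7 - \frac{3}{12}\right) - 12 \left(-1 + 6\right)} = \frac{1}{\left(7 - \frac{1}{4}\right) - 60} = \frac{1}{\frac{27}{4} - 60} = \frac{1}{- \frac{213}{4}} = - \frac{4}{213}$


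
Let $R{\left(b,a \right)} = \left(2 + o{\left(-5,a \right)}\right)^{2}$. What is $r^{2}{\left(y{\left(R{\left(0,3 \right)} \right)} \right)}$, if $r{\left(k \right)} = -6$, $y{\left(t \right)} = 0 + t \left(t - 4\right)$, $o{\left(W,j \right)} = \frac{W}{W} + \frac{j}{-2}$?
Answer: $36$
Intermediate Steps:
$o{\left(W,j \right)} = 1 - \frac{j}{2}$ ($o{\left(W,j \right)} = 1 + j \left(- \frac{1}{2}\right) = 1 - \frac{j}{2}$)
$R{\left(b,a \right)} = \left(3 - \frac{a}{2}\right)^{2}$ ($R{\left(b,a \right)} = \left(2 - \left(-1 + \frac{a}{2}\right)\right)^{2} = \left(3 - \frac{a}{2}\right)^{2}$)
$y{\left(t \right)} = t \left(-4 + t\right)$ ($y{\left(t \right)} = 0 + t \left(-4 + t\right) = t \left(-4 + t\right)$)
$r^{2}{\left(y{\left(R{\left(0,3 \right)} \right)} \right)} = \left(-6\right)^{2} = 36$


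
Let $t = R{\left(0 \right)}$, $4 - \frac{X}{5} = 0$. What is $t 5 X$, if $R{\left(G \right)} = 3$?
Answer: $300$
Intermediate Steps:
$X = 20$ ($X = 20 - 0 = 20 + 0 = 20$)
$t = 3$
$t 5 X = 3 \cdot 5 \cdot 20 = 15 \cdot 20 = 300$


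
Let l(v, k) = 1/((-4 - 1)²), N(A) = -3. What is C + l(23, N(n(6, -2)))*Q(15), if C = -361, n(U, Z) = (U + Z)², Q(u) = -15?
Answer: -1808/5 ≈ -361.60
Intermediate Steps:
l(v, k) = 1/25 (l(v, k) = 1/((-5)²) = 1/25)
C + l(23, N(n(6, -2)))*Q(15) = -361 + (1/25)*(-15) = -361 - ⅗ = -1808/5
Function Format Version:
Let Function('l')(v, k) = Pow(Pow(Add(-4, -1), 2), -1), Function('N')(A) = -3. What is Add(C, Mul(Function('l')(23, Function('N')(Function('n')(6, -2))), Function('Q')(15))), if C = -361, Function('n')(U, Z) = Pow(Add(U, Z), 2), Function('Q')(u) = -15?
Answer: Rational(-1808, 5) ≈ -361.60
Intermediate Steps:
Function('l')(v, k) = Rational(1, 25) (Function('l')(v, k) = Pow(Pow(-5, 2), -1) = Pow(25, -1) = Rational(1, 25))
Add(C, Mul(Function('l')(23, Function('N')(Function('n')(6, -2))), Function('Q')(15))) = Add(-361, Mul(Rational(1, 25), -15)) = Add(-361, Rational(-3, 5)) = Rational(-1808, 5)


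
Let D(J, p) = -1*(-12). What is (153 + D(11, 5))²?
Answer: 27225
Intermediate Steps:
D(J, p) = 12
(153 + D(11, 5))² = (153 + 12)² = 165² = 27225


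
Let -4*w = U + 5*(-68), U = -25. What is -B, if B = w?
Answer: -365/4 ≈ -91.250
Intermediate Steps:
w = 365/4 (w = -(-25 + 5*(-68))/4 = -(-25 - 340)/4 = -1/4*(-365) = 365/4 ≈ 91.250)
B = 365/4 ≈ 91.250
-B = -1*365/4 = -365/4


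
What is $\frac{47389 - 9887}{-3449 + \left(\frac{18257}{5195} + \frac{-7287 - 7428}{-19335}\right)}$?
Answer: $- \frac{251126705210}{23067098827} \approx -10.887$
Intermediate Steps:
$\frac{47389 - 9887}{-3449 + \left(\frac{18257}{5195} + \frac{-7287 - 7428}{-19335}\right)} = \frac{37502}{-3449 + \left(18257 \cdot \frac{1}{5195} + \left(-7287 - 7428\right) \left(- \frac{1}{19335}\right)\right)} = \frac{37502}{-3449 + \left(\frac{18257}{5195} - - \frac{981}{1289}\right)} = \frac{37502}{-3449 + \left(\frac{18257}{5195} + \frac{981}{1289}\right)} = \frac{37502}{-3449 + \frac{28629568}{6696355}} = \frac{37502}{- \frac{23067098827}{6696355}} = 37502 \left(- \frac{6696355}{23067098827}\right) = - \frac{251126705210}{23067098827}$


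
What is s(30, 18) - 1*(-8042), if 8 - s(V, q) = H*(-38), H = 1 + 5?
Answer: 8278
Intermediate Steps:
H = 6
s(V, q) = 236 (s(V, q) = 8 - 6*(-38) = 8 - 1*(-228) = 8 + 228 = 236)
s(30, 18) - 1*(-8042) = 236 - 1*(-8042) = 236 + 8042 = 8278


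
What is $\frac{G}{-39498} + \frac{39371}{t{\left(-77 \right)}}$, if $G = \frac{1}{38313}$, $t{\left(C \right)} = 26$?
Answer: $\frac{14894904379057}{9836364681} \approx 1514.3$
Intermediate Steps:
$G = \frac{1}{38313} \approx 2.6101 \cdot 10^{-5}$
$\frac{G}{-39498} + \frac{39371}{t{\left(-77 \right)}} = \frac{1}{38313 \left(-39498\right)} + \frac{39371}{26} = \frac{1}{38313} \left(- \frac{1}{39498}\right) + 39371 \cdot \frac{1}{26} = - \frac{1}{1513286874} + \frac{39371}{26} = \frac{14894904379057}{9836364681}$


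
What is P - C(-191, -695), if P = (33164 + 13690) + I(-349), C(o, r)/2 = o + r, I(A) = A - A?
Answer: 48626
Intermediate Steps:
I(A) = 0
C(o, r) = 2*o + 2*r (C(o, r) = 2*(o + r) = 2*o + 2*r)
P = 46854 (P = (33164 + 13690) + 0 = 46854 + 0 = 46854)
P - C(-191, -695) = 46854 - (2*(-191) + 2*(-695)) = 46854 - (-382 - 1390) = 46854 - 1*(-1772) = 46854 + 1772 = 48626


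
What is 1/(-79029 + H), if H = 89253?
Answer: 1/10224 ≈ 9.7809e-5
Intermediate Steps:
1/(-79029 + H) = 1/(-79029 + 89253) = 1/10224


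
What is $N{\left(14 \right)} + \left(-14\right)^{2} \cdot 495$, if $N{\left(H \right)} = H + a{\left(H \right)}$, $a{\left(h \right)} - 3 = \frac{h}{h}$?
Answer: $97038$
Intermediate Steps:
$a{\left(h \right)} = 4$ ($a{\left(h \right)} = 3 + \frac{h}{h} = 3 + 1 = 4$)
$N{\left(H \right)} = 4 + H$ ($N{\left(H \right)} = H + 4 = 4 + H$)
$N{\left(14 \right)} + \left(-14\right)^{2} \cdot 495 = \left(4 + 14\right) + \left(-14\right)^{2} \cdot 495 = 18 + 196 \cdot 495 = 18 + 97020 = 97038$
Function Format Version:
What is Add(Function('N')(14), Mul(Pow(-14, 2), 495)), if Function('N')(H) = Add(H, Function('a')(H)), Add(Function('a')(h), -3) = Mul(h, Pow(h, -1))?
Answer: 97038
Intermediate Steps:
Function('a')(h) = 4 (Function('a')(h) = Add(3, Mul(h, Pow(h, -1))) = Add(3, 1) = 4)
Function('N')(H) = Add(4, H) (Function('N')(H) = Add(H, 4) = Add(4, H))
Add(Function('N')(14), Mul(Pow(-14, 2), 495)) = Add(Add(4, 14), Mul(Pow(-14, 2), 495)) = Add(18, Mul(196, 495)) = Add(18, 97020) = 97038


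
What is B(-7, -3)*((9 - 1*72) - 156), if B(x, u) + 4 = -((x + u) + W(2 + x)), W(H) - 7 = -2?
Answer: -219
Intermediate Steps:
W(H) = 5 (W(H) = 7 - 2 = 5)
B(x, u) = -9 - u - x (B(x, u) = -4 - ((x + u) + 5) = -4 - ((u + x) + 5) = -4 - (5 + u + x) = -4 + (-5 - u - x) = -9 - u - x)
B(-7, -3)*((9 - 1*72) - 156) = (-9 - 1*(-3) - 1*(-7))*((9 - 1*72) - 156) = (-9 + 3 + 7)*((9 - 72) - 156) = 1*(-63 - 156) = 1*(-219) = -219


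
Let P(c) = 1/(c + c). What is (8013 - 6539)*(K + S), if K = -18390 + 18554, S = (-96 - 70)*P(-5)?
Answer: 1331022/5 ≈ 2.6620e+5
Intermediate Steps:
P(c) = 1/(2*c)
S = 83/5 (S = (-96 - 70)*((1/2)/(-5)) = -83*(-1)/5 = -166*(-1/10) = 83/5 ≈ 16.600)
K = 164
(8013 - 6539)*(K + S) = (8013 - 6539)*(164 + 83/5) = 1474*(903/5) = 1331022/5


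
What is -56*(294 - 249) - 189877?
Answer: -192397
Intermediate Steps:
-56*(294 - 249) - 189877 = -56*45 - 189877 = -2520 - 189877 = -192397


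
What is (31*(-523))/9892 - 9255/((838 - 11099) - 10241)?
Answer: -40141411/33800964 ≈ -1.1876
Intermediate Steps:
(31*(-523))/9892 - 9255/((838 - 11099) - 10241) = -16213*1/9892 - 9255/(-10261 - 10241) = -16213/9892 - 9255/(-20502) = -16213/9892 - 9255*(-1/20502) = -16213/9892 + 3085/6834 = -40141411/33800964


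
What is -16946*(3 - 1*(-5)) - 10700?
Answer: -146268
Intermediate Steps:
-16946*(3 - 1*(-5)) - 10700 = -16946*(3 + 5) - 10700 = -16946*8 - 10700 = -135568 - 10700 = -146268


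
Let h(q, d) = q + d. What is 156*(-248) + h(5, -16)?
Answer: -38699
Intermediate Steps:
h(q, d) = d + q
156*(-248) + h(5, -16) = 156*(-248) + (-16 + 5) = -38688 - 11 = -38699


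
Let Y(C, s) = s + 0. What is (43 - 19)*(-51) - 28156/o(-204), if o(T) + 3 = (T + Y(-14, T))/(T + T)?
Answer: 12854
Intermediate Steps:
Y(C, s) = s
o(T) = -2 (o(T) = -3 + (T + T)/(T + T) = -3 + (2*T)/((2*T)) = -3 + (2*T)*(1/(2*T)) = -3 + 1 = -2)
(43 - 19)*(-51) - 28156/o(-204) = (43 - 19)*(-51) - 28156/(-2) = 24*(-51) - 28156*(-1/2) = -1224 + 14078 = 12854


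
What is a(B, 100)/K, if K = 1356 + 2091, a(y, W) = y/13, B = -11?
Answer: -11/44811 ≈ -0.00024548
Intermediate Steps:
a(y, W) = y/13 (a(y, W) = y*(1/13) = y/13)
K = 3447
a(B, 100)/K = ((1/13)*(-11))/3447 = -11/13*1/3447 = -11/44811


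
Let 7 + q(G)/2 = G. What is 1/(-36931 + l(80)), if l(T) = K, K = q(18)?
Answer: -1/36909 ≈ -2.7094e-5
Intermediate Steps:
q(G) = -14 + 2*G
K = 22 (K = -14 + 2*18 = -14 + 36 = 22)
l(T) = 22
1/(-36931 + l(80)) = 1/(-36931 + 22) = 1/(-36909) = -1/36909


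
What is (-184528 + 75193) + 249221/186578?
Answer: -2914179487/26654 ≈ -1.0933e+5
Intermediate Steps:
(-184528 + 75193) + 249221/186578 = -109335 + 249221*(1/186578) = -109335 + 35603/26654 = -2914179487/26654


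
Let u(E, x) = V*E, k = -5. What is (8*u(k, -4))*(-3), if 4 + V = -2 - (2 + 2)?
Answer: -1200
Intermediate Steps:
V = -10 (V = -4 + (-2 - (2 + 2)) = -4 + (-2 - 1*4) = -4 + (-2 - 4) = -4 - 6 = -10)
u(E, x) = -10*E
(8*u(k, -4))*(-3) = (8*(-10*(-5)))*(-3) = (8*50)*(-3) = 400*(-3) = -1200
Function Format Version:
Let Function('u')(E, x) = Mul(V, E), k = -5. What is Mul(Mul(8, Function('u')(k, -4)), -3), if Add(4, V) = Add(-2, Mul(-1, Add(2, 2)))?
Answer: -1200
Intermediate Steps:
V = -10 (V = Add(-4, Add(-2, Mul(-1, Add(2, 2)))) = Add(-4, Add(-2, Mul(-1, 4))) = Add(-4, Add(-2, -4)) = Add(-4, -6) = -10)
Function('u')(E, x) = Mul(-10, E)
Mul(Mul(8, Function('u')(k, -4)), -3) = Mul(Mul(8, Mul(-10, -5)), -3) = Mul(Mul(8, 50), -3) = Mul(400, -3) = -1200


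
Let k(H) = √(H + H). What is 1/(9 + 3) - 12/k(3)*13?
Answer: 1/12 - 26*√6 ≈ -63.603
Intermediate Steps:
k(H) = √2*√H (k(H) = √(2*H) = √2*√H)
1/(9 + 3) - 12/k(3)*13 = 1/(9 + 3) - 12*√6/6*13 = 1/12 - 12*√6/6*13 = 1/12 - 2*√6*13 = 1/12 - 26*√6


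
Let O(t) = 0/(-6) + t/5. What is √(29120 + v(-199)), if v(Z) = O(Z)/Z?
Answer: √728005/5 ≈ 170.65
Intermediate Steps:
O(t) = t/5 (O(t) = 0*(-⅙) + t*(⅕) = 0 + t/5 = t/5)
v(Z) = ⅕ (v(Z) = (Z/5)/Z = ⅕)
√(29120 + v(-199)) = √(29120 + ⅕) = √(145601/5) = √728005/5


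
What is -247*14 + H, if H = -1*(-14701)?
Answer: 11243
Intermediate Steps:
H = 14701
-247*14 + H = -247*14 + 14701 = -3458 + 14701 = 11243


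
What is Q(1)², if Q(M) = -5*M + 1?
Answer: 16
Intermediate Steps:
Q(M) = 1 - 5*M
Q(1)² = (1 - 5*1)² = (1 - 5)² = (-4)² = 16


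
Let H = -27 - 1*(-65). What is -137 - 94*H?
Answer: -3709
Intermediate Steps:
H = 38 (H = -27 + 65 = 38)
-137 - 94*H = -137 - 94*38 = -137 - 3572 = -3709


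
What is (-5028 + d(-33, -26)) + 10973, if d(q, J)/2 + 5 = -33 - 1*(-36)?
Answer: 5941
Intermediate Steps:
d(q, J) = -4 (d(q, J) = -10 + 2*(-33 - 1*(-36)) = -10 + 2*(-33 + 36) = -10 + 2*3 = -10 + 6 = -4)
(-5028 + d(-33, -26)) + 10973 = (-5028 - 4) + 10973 = -5032 + 10973 = 5941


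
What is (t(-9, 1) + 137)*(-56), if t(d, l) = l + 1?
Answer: -7784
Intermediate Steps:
t(d, l) = 1 + l
(t(-9, 1) + 137)*(-56) = ((1 + 1) + 137)*(-56) = (2 + 137)*(-56) = 139*(-56) = -7784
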